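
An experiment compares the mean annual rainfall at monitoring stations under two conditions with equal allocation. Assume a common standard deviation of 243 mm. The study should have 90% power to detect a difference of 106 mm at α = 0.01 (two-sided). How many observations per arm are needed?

For two equal groups, n per group = 2·((z_{α/2} + z_β)·σ/δ)².
z_{α/2} = 2.576; z_β = 1.282 (power 90%).
n = 2 × (3.858 × 243 / 106)² = 2 × 78.22 = 156.44
Round up: n = 157 per group.

157 per group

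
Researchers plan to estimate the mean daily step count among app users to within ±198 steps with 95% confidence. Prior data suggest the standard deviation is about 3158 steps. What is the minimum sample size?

For a mean, the margin of error is E = z·σ/√n, so n = (zσ/E)².
At 95% confidence, z = 1.960.
n = (1.960 × 3158 / 198)² = 977.25
Round up: n = 978.

n = 978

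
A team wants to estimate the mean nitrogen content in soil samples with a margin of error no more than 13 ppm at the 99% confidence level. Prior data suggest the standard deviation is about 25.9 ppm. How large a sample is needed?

For a mean, the margin of error is E = z·σ/√n, so n = (zσ/E)².
At 99% confidence, z = 2.576.
n = (2.576 × 25.9 / 13)² = 26.34
Round up: n = 27.

27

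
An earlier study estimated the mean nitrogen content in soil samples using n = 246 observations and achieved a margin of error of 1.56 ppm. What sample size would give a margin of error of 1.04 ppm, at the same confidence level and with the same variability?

554

Margin of error scales as 1/√n, so n₂ = n₁·(E₁/E₂)².
n₂ = 246 × (1.56/1.04)² = 246 × 2.25 = 553.50
Round up: n₂ = 554.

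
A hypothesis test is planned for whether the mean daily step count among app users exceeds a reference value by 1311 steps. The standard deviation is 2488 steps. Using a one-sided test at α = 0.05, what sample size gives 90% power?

For a one-sample z-test, n = ((z_α + z_β)·σ/δ)².
z_α = 1.645 (one-sided α = 0.05); z_β = 1.282 (power 90% → β = 0.1).
n = (2.927 × 2488 / 1311)² = 30.86
Round up: n = 31.

31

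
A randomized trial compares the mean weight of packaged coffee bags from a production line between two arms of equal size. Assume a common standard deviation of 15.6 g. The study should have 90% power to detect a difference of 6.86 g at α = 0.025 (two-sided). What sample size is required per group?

129 per group

For two equal groups, n per group = 2·((z_{α/2} + z_β)·σ/δ)².
z_{α/2} = 2.241; z_β = 1.282 (power 90%).
n = 2 × (3.523 × 15.6 / 6.86)² = 2 × 64.18 = 128.36
Round up: n = 129 per group.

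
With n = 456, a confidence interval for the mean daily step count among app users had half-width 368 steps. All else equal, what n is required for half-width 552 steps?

Margin of error scales as 1/√n, so n₂ = n₁·(E₁/E₂)².
n₂ = 456 × (368/552)² = 456 × 0.4444 = 202.65
Round up: n₂ = 203.

n = 203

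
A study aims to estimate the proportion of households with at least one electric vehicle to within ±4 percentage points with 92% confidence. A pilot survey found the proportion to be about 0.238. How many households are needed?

n = 348

For a proportion with margin E = 0.04 at 92% confidence, z = 1.751.
n = p̂(1−p̂)(z/E)² = 0.238 × 0.762 × (1.751/0.04)² = 347.52
Round up: n = 348.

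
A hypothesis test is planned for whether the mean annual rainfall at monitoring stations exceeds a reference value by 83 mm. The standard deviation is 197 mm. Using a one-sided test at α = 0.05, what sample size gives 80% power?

For a one-sample z-test, n = ((z_α + z_β)·σ/δ)².
z_α = 1.645 (one-sided α = 0.05); z_β = 0.842 (power 80% → β = 0.2).
n = (2.487 × 197 / 83)² = 34.84
Round up: n = 35.

n = 35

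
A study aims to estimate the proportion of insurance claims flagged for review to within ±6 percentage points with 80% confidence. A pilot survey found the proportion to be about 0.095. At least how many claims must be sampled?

40

For a proportion with margin E = 0.06 at 80% confidence, z = 1.282.
n = p̂(1−p̂)(z/E)² = 0.095 × 0.905 × (1.282/0.06)² = 39.25
Round up: n = 40.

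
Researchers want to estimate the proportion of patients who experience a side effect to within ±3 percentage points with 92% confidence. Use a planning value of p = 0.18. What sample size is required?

For a proportion with margin E = 0.03 at 92% confidence, z = 1.751.
n = p̂(1−p̂)(z/E)² = 0.18 × 0.82 × (1.751/0.03)² = 502.82
Round up: n = 503.

503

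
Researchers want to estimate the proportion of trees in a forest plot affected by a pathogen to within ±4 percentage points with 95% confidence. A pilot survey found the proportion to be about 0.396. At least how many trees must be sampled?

For a proportion with margin E = 0.04 at 95% confidence, z = 1.960.
n = p̂(1−p̂)(z/E)² = 0.396 × 0.604 × (1.960/0.04)² = 574.28
Round up: n = 575.

n = 575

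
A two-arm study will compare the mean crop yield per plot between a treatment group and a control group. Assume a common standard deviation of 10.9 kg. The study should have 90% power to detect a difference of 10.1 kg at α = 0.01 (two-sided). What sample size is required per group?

For two equal groups, n per group = 2·((z_{α/2} + z_β)·σ/δ)².
z_{α/2} = 2.576; z_β = 1.282 (power 90%).
n = 2 × (3.858 × 10.9 / 10.1)² = 2 × 17.34 = 34.68
Round up: n = 35 per group.

35 per group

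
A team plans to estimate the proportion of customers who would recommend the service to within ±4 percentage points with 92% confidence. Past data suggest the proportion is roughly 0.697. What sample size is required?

405

For a proportion with margin E = 0.04 at 92% confidence, z = 1.751.
n = p̂(1−p̂)(z/E)² = 0.697 × 0.303 × (1.751/0.04)² = 404.69
Round up: n = 405.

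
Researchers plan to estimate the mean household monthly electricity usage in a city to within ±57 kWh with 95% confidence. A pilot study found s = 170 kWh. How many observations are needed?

35

For a mean, the margin of error is E = z·σ/√n, so n = (zσ/E)².
At 95% confidence, z = 1.960.
n = (1.960 × 170 / 57)² = 34.17
Round up: n = 35.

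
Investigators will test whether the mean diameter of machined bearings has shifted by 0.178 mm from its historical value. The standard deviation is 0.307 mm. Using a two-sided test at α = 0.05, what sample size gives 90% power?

For a one-sample z-test, n = ((z_{α/2} + z_β)·σ/δ)².
z_{α/2} = 1.960 (two-sided α = 0.05); z_β = 1.282 (power 90% → β = 0.1).
n = (3.242 × 0.307 / 0.178)² = 31.27
Round up: n = 32.

32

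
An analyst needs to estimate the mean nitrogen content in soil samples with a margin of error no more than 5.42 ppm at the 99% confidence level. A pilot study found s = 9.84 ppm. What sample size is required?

For a mean, the margin of error is E = z·σ/√n, so n = (zσ/E)².
At 99% confidence, z = 2.576.
n = (2.576 × 9.84 / 5.42)² = 21.87
Round up: n = 22.

22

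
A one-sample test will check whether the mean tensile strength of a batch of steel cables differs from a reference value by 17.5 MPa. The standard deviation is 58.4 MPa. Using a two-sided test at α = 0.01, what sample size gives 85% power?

n = 146

For a one-sample z-test, n = ((z_{α/2} + z_β)·σ/δ)².
z_{α/2} = 2.576 (two-sided α = 0.01); z_β = 1.036 (power 85% → β = 0.15).
n = (3.612 × 58.4 / 17.5)² = 145.29
Round up: n = 146.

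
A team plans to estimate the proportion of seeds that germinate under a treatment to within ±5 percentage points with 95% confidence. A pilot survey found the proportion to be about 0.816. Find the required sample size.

n = 231

For a proportion with margin E = 0.05 at 95% confidence, z = 1.960.
n = p̂(1−p̂)(z/E)² = 0.816 × 0.184 × (1.960/0.05)² = 230.72
Round up: n = 231.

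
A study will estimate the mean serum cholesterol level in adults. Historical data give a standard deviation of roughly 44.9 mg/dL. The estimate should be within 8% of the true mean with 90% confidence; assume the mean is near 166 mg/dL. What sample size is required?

31

For a mean, the margin of error is E = z·σ/√n, so n = (zσ/E)².
At 90% confidence, z = 1.645.
E = 8% of 166 = 13.28 mg/dL.
n = (1.645 × 44.9 / 13.28)² = 30.93
Round up: n = 31.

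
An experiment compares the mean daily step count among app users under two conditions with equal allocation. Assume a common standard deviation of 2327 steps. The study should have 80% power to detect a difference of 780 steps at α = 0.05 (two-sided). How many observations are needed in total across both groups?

For two equal groups, n per group = 2·((z_{α/2} + z_β)·σ/δ)².
z_{α/2} = 1.960; z_β = 0.842 (power 80%).
n = 2 × (2.802 × 2327 / 780)² = 2 × 69.88 = 139.76
Round up: n = 140 per group.
Total across both groups: 2 × 140 = 280.

280 total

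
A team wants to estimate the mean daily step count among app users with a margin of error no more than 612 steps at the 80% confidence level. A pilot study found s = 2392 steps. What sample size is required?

26

For a mean, the margin of error is E = z·σ/√n, so n = (zσ/E)².
At 80% confidence, z = 1.282.
n = (1.282 × 2392 / 612)² = 25.11
Round up: n = 26.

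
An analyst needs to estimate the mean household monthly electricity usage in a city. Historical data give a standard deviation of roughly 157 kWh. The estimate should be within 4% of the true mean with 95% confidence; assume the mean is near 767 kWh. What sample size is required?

For a mean, the margin of error is E = z·σ/√n, so n = (zσ/E)².
At 95% confidence, z = 1.960.
E = 4% of 767 = 30.68 kWh.
n = (1.960 × 157 / 30.68)² = 100.60
Round up: n = 101.

101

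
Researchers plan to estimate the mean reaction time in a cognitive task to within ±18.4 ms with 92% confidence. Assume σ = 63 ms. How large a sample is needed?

For a mean, the margin of error is E = z·σ/√n, so n = (zσ/E)².
At 92% confidence, z = 1.751.
n = (1.751 × 63 / 18.4)² = 35.94
Round up: n = 36.

n = 36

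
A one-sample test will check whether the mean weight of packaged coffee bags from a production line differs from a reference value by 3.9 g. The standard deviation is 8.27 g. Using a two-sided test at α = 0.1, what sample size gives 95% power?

49

For a one-sample z-test, n = ((z_{α/2} + z_β)·σ/δ)².
z_{α/2} = 1.645 (two-sided α = 0.1); z_β = 1.645 (power 95% → β = 0.05).
n = (3.290 × 8.27 / 3.9)² = 48.67
Round up: n = 49.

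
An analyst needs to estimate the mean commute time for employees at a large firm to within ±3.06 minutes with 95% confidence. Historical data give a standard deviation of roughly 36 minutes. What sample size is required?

For a mean, the margin of error is E = z·σ/√n, so n = (zσ/E)².
At 95% confidence, z = 1.960.
n = (1.960 × 36 / 3.06)² = 531.71
Round up: n = 532.

532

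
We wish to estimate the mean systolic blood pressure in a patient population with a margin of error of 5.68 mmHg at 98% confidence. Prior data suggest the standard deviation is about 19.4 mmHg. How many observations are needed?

For a mean, the margin of error is E = z·σ/√n, so n = (zσ/E)².
At 98% confidence, z = 2.326.
n = (2.326 × 19.4 / 5.68)² = 63.11
Round up: n = 64.

64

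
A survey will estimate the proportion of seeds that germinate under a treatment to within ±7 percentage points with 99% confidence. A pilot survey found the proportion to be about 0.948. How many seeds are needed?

67

For a proportion with margin E = 0.07 at 99% confidence, z = 2.576.
n = p̂(1−p̂)(z/E)² = 0.948 × 0.052 × (2.576/0.07)² = 66.76
Round up: n = 67.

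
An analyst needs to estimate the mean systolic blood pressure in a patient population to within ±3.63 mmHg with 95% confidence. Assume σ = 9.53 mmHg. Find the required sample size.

27

For a mean, the margin of error is E = z·σ/√n, so n = (zσ/E)².
At 95% confidence, z = 1.960.
n = (1.960 × 9.53 / 3.63)² = 26.48
Round up: n = 27.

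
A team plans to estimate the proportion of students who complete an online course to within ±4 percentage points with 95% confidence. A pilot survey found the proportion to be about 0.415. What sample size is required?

For a proportion with margin E = 0.04 at 95% confidence, z = 1.960.
n = p̂(1−p̂)(z/E)² = 0.415 × 0.585 × (1.960/0.04)² = 582.90
Round up: n = 583.

583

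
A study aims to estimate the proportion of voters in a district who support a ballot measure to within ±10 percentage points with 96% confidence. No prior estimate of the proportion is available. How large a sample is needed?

106

For a proportion with margin E = 0.1 at 96% confidence, z = 2.054.
With no prior estimate, use p = 0.5, which maximizes p(1−p) at 0.25.
n = 0.25 × (z/E)² = 0.25 × (2.054/0.1)² = 105.47
Round up: n = 106.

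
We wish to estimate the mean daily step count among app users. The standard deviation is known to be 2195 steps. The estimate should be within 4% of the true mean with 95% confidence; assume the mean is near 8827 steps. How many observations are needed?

For a mean, the margin of error is E = z·σ/√n, so n = (zσ/E)².
At 95% confidence, z = 1.960.
E = 4% of 8827 = 353.1 steps.
n = (1.960 × 2195 / 353.1)² = 148.47
Round up: n = 149.

149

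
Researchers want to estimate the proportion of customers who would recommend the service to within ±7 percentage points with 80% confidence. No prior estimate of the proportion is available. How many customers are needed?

84

For a proportion with margin E = 0.07 at 80% confidence, z = 1.282.
With no prior estimate, use p = 0.5, which maximizes p(1−p) at 0.25.
n = 0.25 × (z/E)² = 0.25 × (1.282/0.07)² = 83.85
Round up: n = 84.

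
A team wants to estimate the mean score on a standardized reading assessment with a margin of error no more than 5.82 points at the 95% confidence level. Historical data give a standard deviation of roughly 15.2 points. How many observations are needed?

For a mean, the margin of error is E = z·σ/√n, so n = (zσ/E)².
At 95% confidence, z = 1.960.
n = (1.960 × 15.2 / 5.82)² = 26.20
Round up: n = 27.

n = 27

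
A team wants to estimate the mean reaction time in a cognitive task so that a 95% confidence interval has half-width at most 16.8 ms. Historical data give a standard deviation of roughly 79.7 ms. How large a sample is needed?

For a mean, the margin of error is E = z·σ/√n, so n = (zσ/E)².
At 95% confidence, z = 1.960.
n = (1.960 × 79.7 / 16.8)² = 86.46
Round up: n = 87.

87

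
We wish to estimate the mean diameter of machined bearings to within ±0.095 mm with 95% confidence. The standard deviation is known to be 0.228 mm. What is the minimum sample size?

n = 23

For a mean, the margin of error is E = z·σ/√n, so n = (zσ/E)².
At 95% confidence, z = 1.960.
n = (1.960 × 0.228 / 0.095)² = 22.13
Round up: n = 23.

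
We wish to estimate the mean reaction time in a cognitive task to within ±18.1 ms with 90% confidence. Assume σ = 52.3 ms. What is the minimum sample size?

For a mean, the margin of error is E = z·σ/√n, so n = (zσ/E)².
At 90% confidence, z = 1.645.
n = (1.645 × 52.3 / 18.1)² = 22.59
Round up: n = 23.

23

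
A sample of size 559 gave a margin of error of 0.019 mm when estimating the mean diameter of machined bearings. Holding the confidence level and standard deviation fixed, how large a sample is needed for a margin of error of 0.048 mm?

Margin of error scales as 1/√n, so n₂ = n₁·(E₁/E₂)².
n₂ = 559 × (0.019/0.048)² = 559 × 0.1567 = 87.60
Round up: n₂ = 88.

88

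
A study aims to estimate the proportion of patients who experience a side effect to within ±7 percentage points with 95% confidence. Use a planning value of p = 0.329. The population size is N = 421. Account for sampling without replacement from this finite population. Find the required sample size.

123

For a proportion with margin E = 0.07 at 95% confidence, z = 1.960.
n = p̂(1−p̂)(z/E)² = 0.329 × 0.671 × (1.960/0.07)² = 173.08 — call this n₀.
Finite-population correction with N = 421: n = n₀ / (1 + (n₀−1)/N) = 173.08 / 1.409 = 122.84
Round up: n = 123.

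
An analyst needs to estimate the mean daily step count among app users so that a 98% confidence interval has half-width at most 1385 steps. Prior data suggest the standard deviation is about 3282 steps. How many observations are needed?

31

For a mean, the margin of error is E = z·σ/√n, so n = (zσ/E)².
At 98% confidence, z = 2.326.
n = (2.326 × 3282 / 1385)² = 30.38
Round up: n = 31.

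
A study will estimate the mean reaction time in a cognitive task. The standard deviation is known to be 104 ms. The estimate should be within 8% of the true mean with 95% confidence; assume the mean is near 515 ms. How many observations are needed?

For a mean, the margin of error is E = z·σ/√n, so n = (zσ/E)².
At 95% confidence, z = 1.960.
E = 8% of 515 = 41.2 ms.
n = (1.960 × 104 / 41.2)² = 24.48
Round up: n = 25.

25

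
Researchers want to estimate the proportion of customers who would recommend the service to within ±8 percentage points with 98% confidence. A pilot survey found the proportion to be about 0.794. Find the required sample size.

n = 139

For a proportion with margin E = 0.08 at 98% confidence, z = 2.326.
n = p̂(1−p̂)(z/E)² = 0.794 × 0.206 × (2.326/0.08)² = 138.27
Round up: n = 139.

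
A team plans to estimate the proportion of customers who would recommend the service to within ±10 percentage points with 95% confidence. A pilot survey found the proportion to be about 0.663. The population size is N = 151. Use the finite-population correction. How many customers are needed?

For a proportion with margin E = 0.1 at 95% confidence, z = 1.960.
n = p̂(1−p̂)(z/E)² = 0.663 × 0.337 × (1.960/0.1)² = 85.83 — call this n₀.
Finite-population correction with N = 151: n = n₀ / (1 + (n₀−1)/N) = 85.83 / 1.562 = 54.95
Round up: n = 55.

55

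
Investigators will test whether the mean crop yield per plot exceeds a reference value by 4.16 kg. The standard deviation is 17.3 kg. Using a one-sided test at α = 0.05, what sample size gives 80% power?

107

For a one-sample z-test, n = ((z_α + z_β)·σ/δ)².
z_α = 1.645 (one-sided α = 0.05); z_β = 0.842 (power 80% → β = 0.2).
n = (2.487 × 17.3 / 4.16)² = 106.97
Round up: n = 107.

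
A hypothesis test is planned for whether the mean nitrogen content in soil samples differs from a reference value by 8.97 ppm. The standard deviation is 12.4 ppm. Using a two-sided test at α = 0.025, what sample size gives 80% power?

19

For a one-sample z-test, n = ((z_{α/2} + z_β)·σ/δ)².
z_{α/2} = 2.241 (two-sided α = 0.025); z_β = 0.842 (power 80% → β = 0.2).
n = (3.083 × 12.4 / 8.97)² = 18.16
Round up: n = 19.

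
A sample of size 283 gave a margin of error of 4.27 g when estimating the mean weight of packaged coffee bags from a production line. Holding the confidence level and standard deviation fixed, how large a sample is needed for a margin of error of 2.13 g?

Margin of error scales as 1/√n, so n₂ = n₁·(E₁/E₂)².
n₂ = 283 × (4.27/2.13)² = 283 × 4.019 = 1137.38
Round up: n₂ = 1138.

1138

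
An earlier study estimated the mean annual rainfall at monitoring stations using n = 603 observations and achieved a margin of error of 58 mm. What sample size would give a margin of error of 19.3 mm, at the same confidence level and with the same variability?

Margin of error scales as 1/√n, so n₂ = n₁·(E₁/E₂)².
n₂ = 603 × (58/19.3)² = 603 × 9.031 = 5445.69
Round up: n₂ = 5446.

n = 5446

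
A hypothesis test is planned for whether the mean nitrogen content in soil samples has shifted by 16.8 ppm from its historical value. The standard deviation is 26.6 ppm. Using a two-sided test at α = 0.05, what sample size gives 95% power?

For a one-sample z-test, n = ((z_{α/2} + z_β)·σ/δ)².
z_{α/2} = 1.960 (two-sided α = 0.05); z_β = 1.645 (power 95% → β = 0.05).
n = (3.605 × 26.6 / 16.8)² = 32.58
Round up: n = 33.

33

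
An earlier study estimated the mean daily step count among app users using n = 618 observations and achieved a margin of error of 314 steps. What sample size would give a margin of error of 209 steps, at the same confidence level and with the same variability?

Margin of error scales as 1/√n, so n₂ = n₁·(E₁/E₂)².
n₂ = 618 × (314/209)² = 618 × 2.257 = 1394.83
Round up: n₂ = 1395.

1395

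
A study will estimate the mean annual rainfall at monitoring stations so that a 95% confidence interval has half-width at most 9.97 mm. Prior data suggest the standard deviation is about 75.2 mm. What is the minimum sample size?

219

For a mean, the margin of error is E = z·σ/√n, so n = (zσ/E)².
At 95% confidence, z = 1.960.
n = (1.960 × 75.2 / 9.97)² = 218.55
Round up: n = 219.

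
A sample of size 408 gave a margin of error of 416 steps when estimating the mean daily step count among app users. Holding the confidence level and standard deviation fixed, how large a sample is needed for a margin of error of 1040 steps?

Margin of error scales as 1/√n, so n₂ = n₁·(E₁/E₂)².
n₂ = 408 × (416/1040)² = 408 × 0.16 = 65.28
Round up: n₂ = 66.

66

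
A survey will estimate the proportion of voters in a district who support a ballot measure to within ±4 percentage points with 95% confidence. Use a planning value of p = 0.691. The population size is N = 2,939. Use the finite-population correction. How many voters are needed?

For a proportion with margin E = 0.04 at 95% confidence, z = 1.960.
n = p̂(1−p̂)(z/E)² = 0.691 × 0.309 × (1.960/0.04)² = 512.66 — call this n₀.
Finite-population correction with N = 2,939: n = n₀ / (1 + (n₀−1)/N) = 512.66 / 1.174 = 436.68
Round up: n = 437.

437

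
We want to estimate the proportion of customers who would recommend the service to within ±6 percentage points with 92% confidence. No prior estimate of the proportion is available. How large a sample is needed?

213

For a proportion with margin E = 0.06 at 92% confidence, z = 1.751.
With no prior estimate, use p = 0.5, which maximizes p(1−p) at 0.25.
n = 0.25 × (z/E)² = 0.25 × (1.751/0.06)² = 212.92
Round up: n = 213.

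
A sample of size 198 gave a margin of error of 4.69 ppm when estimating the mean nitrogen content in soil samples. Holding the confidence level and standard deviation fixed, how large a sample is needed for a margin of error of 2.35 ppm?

789

Margin of error scales as 1/√n, so n₂ = n₁·(E₁/E₂)².
n₂ = 198 × (4.69/2.35)² = 198 × 3.983 = 788.63
Round up: n₂ = 789.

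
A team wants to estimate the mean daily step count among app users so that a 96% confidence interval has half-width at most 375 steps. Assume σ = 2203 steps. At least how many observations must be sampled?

For a mean, the margin of error is E = z·σ/√n, so n = (zσ/E)².
At 96% confidence, z = 2.054.
n = (2.054 × 2203 / 375)² = 145.60
Round up: n = 146.

146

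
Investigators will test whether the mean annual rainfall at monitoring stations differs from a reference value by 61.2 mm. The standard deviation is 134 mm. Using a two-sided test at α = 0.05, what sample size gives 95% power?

63

For a one-sample z-test, n = ((z_{α/2} + z_β)·σ/δ)².
z_{α/2} = 1.960 (two-sided α = 0.05); z_β = 1.645 (power 95% → β = 0.05).
n = (3.605 × 134 / 61.2)² = 62.30
Round up: n = 63.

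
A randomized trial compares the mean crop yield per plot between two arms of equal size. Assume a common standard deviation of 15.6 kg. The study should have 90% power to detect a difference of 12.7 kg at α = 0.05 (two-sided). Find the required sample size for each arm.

32 per group

For two equal groups, n per group = 2·((z_{α/2} + z_β)·σ/δ)².
z_{α/2} = 1.960; z_β = 1.282 (power 90%).
n = 2 × (3.242 × 15.6 / 12.7)² = 2 × 15.86 = 31.72
Round up: n = 32 per group.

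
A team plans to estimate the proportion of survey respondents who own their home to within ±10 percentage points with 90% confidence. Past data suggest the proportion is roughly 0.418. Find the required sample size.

For a proportion with margin E = 0.1 at 90% confidence, z = 1.645.
n = p̂(1−p̂)(z/E)² = 0.418 × 0.582 × (1.645/0.1)² = 65.83
Round up: n = 66.

66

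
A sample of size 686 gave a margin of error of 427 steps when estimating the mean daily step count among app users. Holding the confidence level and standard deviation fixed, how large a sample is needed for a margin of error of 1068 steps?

110

Margin of error scales as 1/√n, so n₂ = n₁·(E₁/E₂)².
n₂ = 686 × (427/1068)² = 686 × 0.1599 = 109.69
Round up: n₂ = 110.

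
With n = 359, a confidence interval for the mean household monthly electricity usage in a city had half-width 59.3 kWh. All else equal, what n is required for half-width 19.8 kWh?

n = 3221

Margin of error scales as 1/√n, so n₂ = n₁·(E₁/E₂)².
n₂ = 359 × (59.3/19.8)² = 359 × 8.97 = 3220.23
Round up: n₂ = 3221.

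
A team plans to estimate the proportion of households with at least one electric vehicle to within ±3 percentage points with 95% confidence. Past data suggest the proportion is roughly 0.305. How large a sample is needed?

905

For a proportion with margin E = 0.03 at 95% confidence, z = 1.960.
n = p̂(1−p̂)(z/E)² = 0.305 × 0.695 × (1.960/0.03)² = 904.80
Round up: n = 905.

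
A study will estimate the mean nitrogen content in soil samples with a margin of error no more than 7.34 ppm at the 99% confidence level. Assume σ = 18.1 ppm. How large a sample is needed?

41

For a mean, the margin of error is E = z·σ/√n, so n = (zσ/E)².
At 99% confidence, z = 2.576.
n = (2.576 × 18.1 / 7.34)² = 40.35
Round up: n = 41.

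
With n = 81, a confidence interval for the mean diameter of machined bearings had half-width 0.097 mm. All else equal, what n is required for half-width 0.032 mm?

Margin of error scales as 1/√n, so n₂ = n₁·(E₁/E₂)².
n₂ = 81 × (0.097/0.032)² = 81 × 9.188 = 744.23
Round up: n₂ = 745.

745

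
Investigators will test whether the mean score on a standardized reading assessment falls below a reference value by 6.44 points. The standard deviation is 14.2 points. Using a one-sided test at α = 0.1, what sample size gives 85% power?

For a one-sample z-test, n = ((z_α + z_β)·σ/δ)².
z_α = 1.282 (one-sided α = 0.1); z_β = 1.036 (power 85% → β = 0.15).
n = (2.318 × 14.2 / 6.44)² = 26.12
Round up: n = 27.

n = 27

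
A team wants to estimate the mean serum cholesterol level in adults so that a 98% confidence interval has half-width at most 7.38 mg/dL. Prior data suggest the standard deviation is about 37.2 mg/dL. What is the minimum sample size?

n = 138

For a mean, the margin of error is E = z·σ/√n, so n = (zσ/E)².
At 98% confidence, z = 2.326.
n = (2.326 × 37.2 / 7.38)² = 137.47
Round up: n = 138.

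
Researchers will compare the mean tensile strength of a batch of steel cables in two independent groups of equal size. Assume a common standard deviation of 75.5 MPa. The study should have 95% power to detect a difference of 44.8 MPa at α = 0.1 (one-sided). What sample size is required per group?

For two equal groups, n per group = 2·((z_α + z_β)·σ/δ)².
z_α = 1.282; z_β = 1.645 (power 95%).
n = 2 × (2.927 × 75.5 / 44.8)² = 2 × 24.33 = 48.66
Round up: n = 49 per group.

49 per group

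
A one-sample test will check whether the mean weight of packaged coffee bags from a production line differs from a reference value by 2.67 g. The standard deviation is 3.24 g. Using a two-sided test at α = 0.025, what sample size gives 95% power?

For a one-sample z-test, n = ((z_{α/2} + z_β)·σ/δ)².
z_{α/2} = 2.241 (two-sided α = 0.025); z_β = 1.645 (power 95% → β = 0.05).
n = (3.886 × 3.24 / 2.67)² = 22.24
Round up: n = 23.

n = 23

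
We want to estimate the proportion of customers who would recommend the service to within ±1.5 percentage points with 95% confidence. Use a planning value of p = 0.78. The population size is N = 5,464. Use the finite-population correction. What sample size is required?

1908

For a proportion with margin E = 0.015 at 95% confidence, z = 1.960.
n = p̂(1−p̂)(z/E)² = 0.78 × 0.22 × (1.960/0.015)² = 2929.86 — call this n₀.
Finite-population correction with N = 5,464: n = n₀ / (1 + (n₀−1)/N) = 2929.86 / 1.536 = 1907.46
Round up: n = 1908.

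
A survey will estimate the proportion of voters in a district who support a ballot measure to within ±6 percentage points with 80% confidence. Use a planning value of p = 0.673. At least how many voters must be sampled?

101

For a proportion with margin E = 0.06 at 80% confidence, z = 1.282.
n = p̂(1−p̂)(z/E)² = 0.673 × 0.327 × (1.282/0.06)² = 100.47
Round up: n = 101.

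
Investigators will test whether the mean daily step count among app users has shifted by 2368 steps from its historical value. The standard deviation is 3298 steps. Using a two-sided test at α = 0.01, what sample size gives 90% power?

For a one-sample z-test, n = ((z_{α/2} + z_β)·σ/δ)².
z_{α/2} = 2.576 (two-sided α = 0.01); z_β = 1.282 (power 90% → β = 0.1).
n = (3.858 × 3298 / 2368)² = 28.87
Round up: n = 29.

n = 29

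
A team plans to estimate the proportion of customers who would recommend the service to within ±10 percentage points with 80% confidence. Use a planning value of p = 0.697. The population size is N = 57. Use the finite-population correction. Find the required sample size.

For a proportion with margin E = 0.1 at 80% confidence, z = 1.282.
n = p̂(1−p̂)(z/E)² = 0.697 × 0.303 × (1.282/0.1)² = 34.71 — call this n₀.
Finite-population correction with N = 57: n = n₀ / (1 + (n₀−1)/N) = 34.71 / 1.591 = 21.82
Round up: n = 22.

22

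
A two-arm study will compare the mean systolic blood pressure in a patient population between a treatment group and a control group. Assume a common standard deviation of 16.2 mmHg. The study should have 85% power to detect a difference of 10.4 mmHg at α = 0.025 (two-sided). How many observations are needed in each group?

For two equal groups, n per group = 2·((z_{α/2} + z_β)·σ/δ)².
z_{α/2} = 2.241; z_β = 1.036 (power 85%).
n = 2 × (3.277 × 16.2 / 10.4)² = 2 × 26.06 = 52.12
Round up: n = 53 per group.

53 per group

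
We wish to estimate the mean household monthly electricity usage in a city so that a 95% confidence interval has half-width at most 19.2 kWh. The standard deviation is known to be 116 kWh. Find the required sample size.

For a mean, the margin of error is E = z·σ/√n, so n = (zσ/E)².
At 95% confidence, z = 1.960.
n = (1.960 × 116 / 19.2)² = 140.23
Round up: n = 141.

141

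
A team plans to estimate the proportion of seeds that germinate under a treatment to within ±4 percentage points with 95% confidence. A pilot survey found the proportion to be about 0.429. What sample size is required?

For a proportion with margin E = 0.04 at 95% confidence, z = 1.960.
n = p̂(1−p̂)(z/E)² = 0.429 × 0.571 × (1.960/0.04)² = 588.15
Round up: n = 589.

589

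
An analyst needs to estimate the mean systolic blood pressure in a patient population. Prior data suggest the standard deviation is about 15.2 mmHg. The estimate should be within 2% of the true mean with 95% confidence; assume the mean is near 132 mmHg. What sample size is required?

128

For a mean, the margin of error is E = z·σ/√n, so n = (zσ/E)².
At 95% confidence, z = 1.960.
E = 2% of 132 = 2.64 mmHg.
n = (1.960 × 15.2 / 2.64)² = 127.35
Round up: n = 128.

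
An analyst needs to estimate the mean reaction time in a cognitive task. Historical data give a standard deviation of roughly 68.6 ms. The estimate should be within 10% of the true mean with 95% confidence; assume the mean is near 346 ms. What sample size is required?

For a mean, the margin of error is E = z·σ/√n, so n = (zσ/E)².
At 95% confidence, z = 1.960.
E = 10% of 346 = 34.6 ms.
n = (1.960 × 68.6 / 34.6)² = 15.10
Round up: n = 16.

16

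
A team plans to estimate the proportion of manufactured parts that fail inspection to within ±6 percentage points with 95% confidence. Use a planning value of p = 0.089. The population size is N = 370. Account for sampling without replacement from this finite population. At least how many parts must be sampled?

For a proportion with margin E = 0.06 at 95% confidence, z = 1.960.
n = p̂(1−p̂)(z/E)² = 0.089 × 0.911 × (1.960/0.06)² = 86.52 — call this n₀.
Finite-population correction with N = 370: n = n₀ / (1 + (n₀−1)/N) = 86.52 / 1.231 = 70.28
Round up: n = 71.

71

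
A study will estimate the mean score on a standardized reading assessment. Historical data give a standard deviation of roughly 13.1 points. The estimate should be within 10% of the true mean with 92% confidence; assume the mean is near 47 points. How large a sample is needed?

For a mean, the margin of error is E = z·σ/√n, so n = (zσ/E)².
At 92% confidence, z = 1.751.
E = 10% of 47 = 4.7 points.
n = (1.751 × 13.1 / 4.7)² = 23.82
Round up: n = 24.

24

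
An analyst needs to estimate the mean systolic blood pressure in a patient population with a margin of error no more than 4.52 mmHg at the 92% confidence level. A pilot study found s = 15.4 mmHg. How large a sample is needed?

n = 36

For a mean, the margin of error is E = z·σ/√n, so n = (zσ/E)².
At 92% confidence, z = 1.751.
n = (1.751 × 15.4 / 4.52)² = 35.59
Round up: n = 36.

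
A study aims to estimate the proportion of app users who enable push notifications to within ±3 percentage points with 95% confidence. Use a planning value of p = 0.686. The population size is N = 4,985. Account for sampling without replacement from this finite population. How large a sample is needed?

For a proportion with margin E = 0.03 at 95% confidence, z = 1.960.
n = p̂(1−p̂)(z/E)² = 0.686 × 0.314 × (1.960/0.03)² = 919.44 — call this n₀.
Finite-population correction with N = 4,985: n = n₀ / (1 + (n₀−1)/N) = 919.44 / 1.184 = 776.55
Round up: n = 777.

777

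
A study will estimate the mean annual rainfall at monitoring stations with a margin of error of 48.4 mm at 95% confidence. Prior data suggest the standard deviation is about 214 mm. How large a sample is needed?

For a mean, the margin of error is E = z·σ/√n, so n = (zσ/E)².
At 95% confidence, z = 1.960.
n = (1.960 × 214 / 48.4)² = 75.10
Round up: n = 76.

76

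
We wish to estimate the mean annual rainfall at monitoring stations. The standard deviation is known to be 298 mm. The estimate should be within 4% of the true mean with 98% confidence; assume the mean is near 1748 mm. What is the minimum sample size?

For a mean, the margin of error is E = z·σ/√n, so n = (zσ/E)².
At 98% confidence, z = 2.326.
E = 4% of 1748 = 69.92 mm.
n = (2.326 × 298 / 69.92)² = 98.28
Round up: n = 99.

99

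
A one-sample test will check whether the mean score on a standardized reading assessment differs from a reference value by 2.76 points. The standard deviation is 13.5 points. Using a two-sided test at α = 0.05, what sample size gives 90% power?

For a one-sample z-test, n = ((z_{α/2} + z_β)·σ/δ)².
z_{α/2} = 1.960 (two-sided α = 0.05); z_β = 1.282 (power 90% → β = 0.1).
n = (3.242 × 13.5 / 2.76)² = 251.46
Round up: n = 252.

252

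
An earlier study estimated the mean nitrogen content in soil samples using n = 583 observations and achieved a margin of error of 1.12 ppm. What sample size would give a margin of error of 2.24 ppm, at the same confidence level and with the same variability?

146

Margin of error scales as 1/√n, so n₂ = n₁·(E₁/E₂)².
n₂ = 583 × (1.12/2.24)² = 583 × 0.25 = 145.75
Round up: n₂ = 146.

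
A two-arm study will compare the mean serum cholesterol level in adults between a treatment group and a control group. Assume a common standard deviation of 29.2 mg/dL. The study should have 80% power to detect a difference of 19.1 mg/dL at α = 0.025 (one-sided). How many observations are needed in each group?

For two equal groups, n per group = 2·((z_α + z_β)·σ/δ)².
z_α = 1.960; z_β = 0.842 (power 80%).
n = 2 × (2.802 × 29.2 / 19.1)² = 2 × 18.35 = 36.70
Round up: n = 37 per group.

37 per group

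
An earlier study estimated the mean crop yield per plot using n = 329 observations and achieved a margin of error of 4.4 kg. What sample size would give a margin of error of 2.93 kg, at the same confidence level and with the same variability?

742

Margin of error scales as 1/√n, so n₂ = n₁·(E₁/E₂)².
n₂ = 329 × (4.4/2.93)² = 329 × 2.255 = 741.89
Round up: n₂ = 742.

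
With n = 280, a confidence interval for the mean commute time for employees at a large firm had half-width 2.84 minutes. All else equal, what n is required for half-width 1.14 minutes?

Margin of error scales as 1/√n, so n₂ = n₁·(E₁/E₂)².
n₂ = 280 × (2.84/1.14)² = 280 × 6.206 = 1737.68
Round up: n₂ = 1738.

1738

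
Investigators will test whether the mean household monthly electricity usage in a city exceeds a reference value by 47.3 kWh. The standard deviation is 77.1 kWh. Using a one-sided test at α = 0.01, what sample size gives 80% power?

27

For a one-sample z-test, n = ((z_α + z_β)·σ/δ)².
z_α = 2.326 (one-sided α = 0.01); z_β = 0.842 (power 80% → β = 0.2).
n = (3.168 × 77.1 / 47.3)² = 26.67
Round up: n = 27.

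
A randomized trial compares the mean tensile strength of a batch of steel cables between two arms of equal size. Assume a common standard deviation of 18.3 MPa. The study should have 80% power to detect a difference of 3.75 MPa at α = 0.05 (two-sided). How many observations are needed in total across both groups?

748 total

For two equal groups, n per group = 2·((z_{α/2} + z_β)·σ/δ)².
z_{α/2} = 1.960; z_β = 0.842 (power 80%).
n = 2 × (2.802 × 18.3 / 3.75)² = 2 × 186.97 = 373.94
Round up: n = 374 per group.
Total across both groups: 2 × 374 = 748.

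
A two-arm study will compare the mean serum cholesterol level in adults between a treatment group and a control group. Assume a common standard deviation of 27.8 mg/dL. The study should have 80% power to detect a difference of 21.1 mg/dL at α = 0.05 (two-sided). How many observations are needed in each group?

For two equal groups, n per group = 2·((z_{α/2} + z_β)·σ/δ)².
z_{α/2} = 1.960; z_β = 0.842 (power 80%).
n = 2 × (2.802 × 27.8 / 21.1)² = 2 × 13.63 = 27.26
Round up: n = 28 per group.

28 per group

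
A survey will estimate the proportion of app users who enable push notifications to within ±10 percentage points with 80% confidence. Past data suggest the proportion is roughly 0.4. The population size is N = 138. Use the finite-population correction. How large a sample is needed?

n = 31

For a proportion with margin E = 0.1 at 80% confidence, z = 1.282.
n = p̂(1−p̂)(z/E)² = 0.4 × 0.6 × (1.282/0.1)² = 39.44 — call this n₀.
Finite-population correction with N = 138: n = n₀ / (1 + (n₀−1)/N) = 39.44 / 1.279 = 30.84
Round up: n = 31.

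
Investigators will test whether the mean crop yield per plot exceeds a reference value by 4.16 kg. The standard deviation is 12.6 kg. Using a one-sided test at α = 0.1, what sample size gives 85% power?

For a one-sample z-test, n = ((z_α + z_β)·σ/δ)².
z_α = 1.282 (one-sided α = 0.1); z_β = 1.036 (power 85% → β = 0.15).
n = (2.318 × 12.6 / 4.16)² = 49.29
Round up: n = 50.

50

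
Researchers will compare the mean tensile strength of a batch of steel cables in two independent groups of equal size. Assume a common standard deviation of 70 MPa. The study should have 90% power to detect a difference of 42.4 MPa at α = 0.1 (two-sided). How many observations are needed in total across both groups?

For two equal groups, n per group = 2·((z_{α/2} + z_β)·σ/δ)².
z_{α/2} = 1.645; z_β = 1.282 (power 90%).
n = 2 × (2.927 × 70 / 42.4)² = 2 × 23.35 = 46.70
Round up: n = 47 per group.
Total across both groups: 2 × 47 = 94.

94 total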